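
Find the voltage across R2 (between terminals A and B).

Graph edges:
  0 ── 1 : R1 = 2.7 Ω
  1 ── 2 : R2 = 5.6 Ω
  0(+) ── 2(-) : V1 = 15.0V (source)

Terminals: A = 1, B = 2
R1 and R2 are in series across V1 (node 0 → node 1 → node 2), and the output A–B is taken across R2, so this is a voltage divider.
Series current: I = V1/(R1 + R2) = 15/(2.7 + 5.6) = 15/8.3 = 1.807 A
V_R2 = I × R2 = V1 × R2/(R1 + R2) = 15 × 5.6/8.3 = 10.12 V

Final answer: 10.12 V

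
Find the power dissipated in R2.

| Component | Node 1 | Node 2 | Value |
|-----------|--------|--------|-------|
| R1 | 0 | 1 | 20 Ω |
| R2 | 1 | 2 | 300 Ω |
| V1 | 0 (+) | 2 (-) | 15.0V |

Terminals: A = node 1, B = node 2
Nodal analysis, taking node 2 as the 0 V reference.
Source V1 fixes V_0 = 15 V.
KCL at each unknown node (sum of currents leaving = 0; resistances in Ω):
  Node 1: (V_1 - 15)/20 + (V_1 - 0)/300 = 0
Collecting terms: 0.05333 × V_1 = 0.75  =>  V_1 = 14.06 V
I_R2 = (V_1 - V_2)/R2 = (14.06 - 0)/300 = 0.04688 A
P_R2 = I_R2² × R2 = (0.04688)² × 300 = 0.6592 W

Final answer: 0.6592 W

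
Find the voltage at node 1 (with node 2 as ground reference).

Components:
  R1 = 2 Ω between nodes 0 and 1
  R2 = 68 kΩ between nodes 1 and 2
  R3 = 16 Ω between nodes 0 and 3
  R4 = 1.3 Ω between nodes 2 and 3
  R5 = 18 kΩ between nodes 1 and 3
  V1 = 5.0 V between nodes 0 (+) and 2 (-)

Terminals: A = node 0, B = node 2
Nodal analysis, taking node 2 as the 0 V reference.
Source V1 fixes V_0 = 5 V.
KCL at each unknown node (sum of currents leaving = 0; resistances in Ω):
  Node 1: (V_1 - 5)/2 + (V_1 - 0)/68000 + (V_1 - V_3)/18000 = 0
  Node 3: (V_3 - 5)/16 + (V_3 - 0)/1.3 + (V_3 - V_1)/18000 = 0
Collecting terms (coefficients in siemens):
  0.5001·V_1 - 0.00005556·V_3 = 2.5
  0.8318·V_3 - 0.00005556·V_1 = 0.3125
Determinant D = (0.5001)(0.8318) - (-0.00005556)(-0.00005556) = 0.416
V_1 = [(2.5)(0.8318) - (-0.00005556)(0.3125)]/D = 4.999 V
V_3 = [(0.5001)(0.3125) - (2.5)(-0.00005556)]/D = 0.376 V
The requested potential is V_1 = 4.999 V.

Final answer: V_1 = 4.999 V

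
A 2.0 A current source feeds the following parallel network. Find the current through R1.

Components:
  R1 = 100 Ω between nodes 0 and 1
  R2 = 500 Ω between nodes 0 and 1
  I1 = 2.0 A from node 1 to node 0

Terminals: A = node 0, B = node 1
All resistors sit directly between nodes 0 and 1, so they are in parallel and share one voltage V; the full source current 2 A splits among them.
1/R_par = 1/100 + 1/500 = 0.012 S  =>  R_par = 83.33 Ω
V = I × R_par = 2 × 83.33 = 166.7 V
I_R1 = V/R1 = 166.7/100 = 1.667 A

Final answer: 1.667 A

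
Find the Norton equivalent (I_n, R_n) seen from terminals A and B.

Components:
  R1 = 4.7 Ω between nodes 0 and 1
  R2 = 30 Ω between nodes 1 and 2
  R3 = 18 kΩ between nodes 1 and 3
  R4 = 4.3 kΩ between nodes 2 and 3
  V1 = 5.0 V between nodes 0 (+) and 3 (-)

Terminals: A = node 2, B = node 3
Find the Thévenin equivalent first; then I_n = V_th/R_th and R_n = R_th.
Step 1 — V_th is the open-circuit voltage V_A - V_B (nothing connected across the terminals).
Nodal analysis, taking node 3 as the 0 V reference.
Source V1 fixes V_0 = 5 V.
KCL at each unknown node (sum of currents leaving = 0; resistances in Ω):
  Node 1: (V_1 - 5)/4.7 + (V_1 - V_2)/30 + (V_1 - 0)/18000 = 0
  Node 2: (V_2 - V_1)/30 + (V_2 - 0)/4300 = 0
Collecting terms (coefficients in siemens):
  0.2462·V_1 - 0.03333·V_2 = 1.064
  0.03357·V_2 - 0.03333·V_1 = 0
Determinant D = (0.2462)(0.03357) - (-0.03333)(-0.03333) = 0.007151
V_1 = [(1.064)(0.03357) - (-0.03333)(0)]/D = 4.993 V
V_2 = [(0.2462)(0) - (1.064)(-0.03333)]/D = 4.959 V
V_th = V_2 - V_3 = 4.959 - 0 = 4.959 V
Step 2 — R_th: zero the source — replace V1 by a short circuit (node 3 merges into node 0) — and find the resistance seen between A (node 2) and B (node 0).
Reduce the network between node 2 (A) and node 0 (B) by series/parallel combination:
  Rp1 = R1 ‖ R3 (parallel, both between nodes 0 and 1) = 1/(1/4.7 + 1/18000) = 4.699 Ω
  Rs1 = R2 + Rp1 (series, joined only at node 1) = 30 + 4.699 = 34.7 Ω
  Rp2 = R4 ‖ Rs1 (parallel, both between nodes 0 and 2) = 1/(1/4300 + 1/34.7) = 34.42 Ω
R_th = 34.42 Ω
I_n = V_th/R_th = 4.959/34.42 = 0.1441 A, and R_n = R_th = 34.42 Ω

Final answer: I_n = 0.1441 A, R_n = 34.42 Ω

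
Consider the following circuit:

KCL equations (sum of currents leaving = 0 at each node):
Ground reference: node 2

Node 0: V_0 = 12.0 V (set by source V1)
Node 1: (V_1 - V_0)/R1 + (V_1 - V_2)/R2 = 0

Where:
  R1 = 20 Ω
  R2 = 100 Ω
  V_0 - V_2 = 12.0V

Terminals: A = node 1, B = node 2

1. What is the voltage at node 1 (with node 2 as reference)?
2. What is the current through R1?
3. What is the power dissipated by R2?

Nodal analysis, taking node 2 as the 0 V reference.
Source V1 fixes V_0 = 12 V.
KCL at each unknown node (sum of currents leaving = 0; resistances in Ω):
  Node 1: (V_1 - 12)/20 + (V_1 - 0)/100 = 0
Collecting terms: 0.06 × V_1 = 0.6  =>  V_1 = 10 V
Part 1:
  Read off the nodal solution: V_1 = 10 V
Part 2:
  I_R1 = (V_0 - V_1)/R1 = (12 - 10)/20 = 0.1 A
  Magnitude: I_R1 = 0.1 A
Part 3:
  I_R2 = (V_1 - V_2)/R2 = (10 - 0)/100 = 0.1 A
  P_R2 = I_R2² × R2 = (0.1)² × 100 = 1 W

Final answers:
1. V_1 = 10 V
2. I_R1 = 0.1 A
3. P_R2 = 1 W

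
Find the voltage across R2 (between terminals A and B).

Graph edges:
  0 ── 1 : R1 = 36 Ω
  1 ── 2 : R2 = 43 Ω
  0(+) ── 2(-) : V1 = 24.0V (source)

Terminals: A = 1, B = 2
R1 and R2 are in series across V1 (node 0 → node 1 → node 2), and the output A–B is taken across R2, so this is a voltage divider.
Series current: I = V1/(R1 + R2) = 24/(36 + 43) = 24/79 = 0.3038 A
V_R2 = I × R2 = V1 × R2/(R1 + R2) = 24 × 43/79 = 13.06 V

Final answer: 13.06 V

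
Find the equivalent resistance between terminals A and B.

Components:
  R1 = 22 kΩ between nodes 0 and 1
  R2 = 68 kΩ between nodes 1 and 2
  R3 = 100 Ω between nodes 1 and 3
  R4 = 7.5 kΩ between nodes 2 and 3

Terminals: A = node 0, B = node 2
Reduce the network between node 0 (A) and node 2 (B) by series/parallel combination:
  Rs1 = R3 + R4 (series, joined only at node 3) = 100 + 7500 = 7600 Ω
  Rp1 = R2 ‖ Rs1 (parallel, both between nodes 1 and 2) = 1/(1/68000 + 1/7600) = 6836 Ω
  Rs2 = R1 + Rp1 (series, joined only at node 1) = 22000 + 6836 = 28840 Ω
R_eq = 28.84 kΩ

Final answer: 28.84 kΩ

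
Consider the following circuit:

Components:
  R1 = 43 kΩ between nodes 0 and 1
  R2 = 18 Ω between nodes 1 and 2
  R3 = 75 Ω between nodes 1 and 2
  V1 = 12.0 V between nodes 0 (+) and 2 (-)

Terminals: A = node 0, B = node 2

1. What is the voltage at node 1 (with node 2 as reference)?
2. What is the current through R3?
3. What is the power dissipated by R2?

Nodal analysis, taking node 2 as the 0 V reference.
Source V1 fixes V_0 = 12 V.
KCL at each unknown node (sum of currents leaving = 0; resistances in Ω):
  Node 1: (V_1 - 12)/43000 + (V_1 - 0)/18 + (V_1 - 0)/75 = 0
Collecting terms: 0.06891 × V_1 = 0.0002791  =>  V_1 = 0.00405 V
Part 1:
  Read off the nodal solution: V_1 = 0.00405 V
Part 2:
  I_R3 = (V_1 - V_2)/R3 = (0.00405 - 0)/75 = 0.000054 A
  Magnitude: I_R3 = 0.000054 A
Part 3:
  I_R2 = (V_1 - V_2)/R2 = (0.00405 - 0)/18 = 0.000225 A
  P_R2 = I_R2² × R2 = (0.000225)² × 18 = 0.0000009111 W

Final answers:
1. V_1 = 0.00405 V
2. I_R3 = 5.4e-05 A
3. P_R2 = 9.111e-07 W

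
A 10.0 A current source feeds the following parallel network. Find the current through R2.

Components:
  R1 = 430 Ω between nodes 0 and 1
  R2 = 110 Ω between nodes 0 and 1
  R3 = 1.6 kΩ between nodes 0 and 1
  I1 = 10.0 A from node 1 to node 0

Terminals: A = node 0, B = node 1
All resistors sit directly between nodes 0 and 1, so they are in parallel and share one voltage V; the full source current 10 A splits among them.
1/R_par = 1/430 + 1/110 + 1/1600 = 0.01204 S  =>  R_par = 83.05 Ω
V = I × R_par = 10 × 83.05 = 830.5 V
I_R2 = V/R2 = 830.5/110 = 7.55 A

Final answer: 7.55 A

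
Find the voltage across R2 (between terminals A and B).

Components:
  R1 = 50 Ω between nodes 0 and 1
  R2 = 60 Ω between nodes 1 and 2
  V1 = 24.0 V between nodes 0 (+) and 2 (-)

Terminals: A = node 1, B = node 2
R1 and R2 are in series across V1 (node 0 → node 1 → node 2), and the output A–B is taken across R2, so this is a voltage divider.
Series current: I = V1/(R1 + R2) = 24/(50 + 60) = 24/110 = 0.2182 A
V_R2 = I × R2 = V1 × R2/(R1 + R2) = 24 × 60/110 = 13.09 V

Final answer: 13.09 V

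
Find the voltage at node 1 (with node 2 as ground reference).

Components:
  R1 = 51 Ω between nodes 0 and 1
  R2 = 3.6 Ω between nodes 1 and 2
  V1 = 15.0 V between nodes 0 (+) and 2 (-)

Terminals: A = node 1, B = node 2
Nodal analysis, taking node 2 as the 0 V reference.
Source V1 fixes V_0 = 15 V.
KCL at each unknown node (sum of currents leaving = 0; resistances in Ω):
  Node 1: (V_1 - 15)/51 + (V_1 - 0)/3.6 = 0
Collecting terms: 0.2974 × V_1 = 0.2941  =>  V_1 = 0.989 V
The requested potential is V_1 = 0.989 V.

Final answer: V_1 = 0.989 V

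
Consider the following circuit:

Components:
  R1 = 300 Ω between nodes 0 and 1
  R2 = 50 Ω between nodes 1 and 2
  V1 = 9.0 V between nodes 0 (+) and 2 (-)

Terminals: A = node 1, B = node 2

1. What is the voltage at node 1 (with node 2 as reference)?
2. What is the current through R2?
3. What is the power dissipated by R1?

Nodal analysis, taking node 2 as the 0 V reference.
Source V1 fixes V_0 = 9 V.
KCL at each unknown node (sum of currents leaving = 0; resistances in Ω):
  Node 1: (V_1 - 9)/300 + (V_1 - 0)/50 = 0
Collecting terms: 0.02333 × V_1 = 0.03  =>  V_1 = 1.286 V
Part 1:
  Read off the nodal solution: V_1 = 1.286 V
Part 2:
  I_R2 = (V_1 - V_2)/R2 = (1.286 - 0)/50 = 0.02571 A
  Magnitude: I_R2 = 0.02571 A
Part 3:
  I_R1 = (V_0 - V_1)/R1 = (9 - 1.286)/300 = 0.02571 A
  P_R1 = I_R1² × R1 = (0.02571)² × 300 = 0.1984 W

Final answers:
1. V_1 = 1.286 V
2. I_R2 = 0.02571 A
3. P_R1 = 0.1984 W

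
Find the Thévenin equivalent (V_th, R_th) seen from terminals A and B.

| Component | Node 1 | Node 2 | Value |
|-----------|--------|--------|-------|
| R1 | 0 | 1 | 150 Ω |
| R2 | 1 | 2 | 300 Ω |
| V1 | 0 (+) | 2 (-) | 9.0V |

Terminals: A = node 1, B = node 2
Step 1 — V_th is the open-circuit voltage V_A - V_B (nothing connected across the terminals).
Nodal analysis, taking node 2 as the 0 V reference.
Source V1 fixes V_0 = 9 V.
KCL at each unknown node (sum of currents leaving = 0; resistances in Ω):
  Node 1: (V_1 - 9)/150 + (V_1 - 0)/300 = 0
Collecting terms: 0.01 × V_1 = 0.06  =>  V_1 = 6 V
V_th = V_1 - V_2 = 6 - 0 = 6 V
Step 2 — R_th: zero the source — replace V1 by a short circuit (node 2 merges into node 0) — and find the resistance seen between A (node 1) and B (node 0).
Reduce the network between node 1 (A) and node 0 (B) by series/parallel combination:
  Rp1 = R1 ‖ R2 (parallel, both between nodes 0 and 1) = 1/(1/150 + 1/300) = 100 Ω
R_th = 100 Ω

Final answer: V_th = 6 V, R_th = 100 Ω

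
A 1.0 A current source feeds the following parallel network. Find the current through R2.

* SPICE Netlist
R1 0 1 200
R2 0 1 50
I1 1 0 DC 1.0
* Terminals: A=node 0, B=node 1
All resistors sit directly between nodes 0 and 1, so they are in parallel and share one voltage V; the full source current 1 A splits among them.
1/R_par = 1/200 + 1/50 = 0.025 S  =>  R_par = 40 Ω
V = I × R_par = 1 × 40 = 40 V
I_R2 = V/R2 = 40/50 = 0.8 A

Final answer: 0.8 A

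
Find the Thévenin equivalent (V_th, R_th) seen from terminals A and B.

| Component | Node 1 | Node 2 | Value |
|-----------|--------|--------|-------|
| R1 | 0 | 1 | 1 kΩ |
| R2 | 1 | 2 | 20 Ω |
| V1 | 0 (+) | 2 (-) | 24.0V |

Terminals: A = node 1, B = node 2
Step 1 — V_th is the open-circuit voltage V_A - V_B (nothing connected across the terminals).
Nodal analysis, taking node 2 as the 0 V reference.
Source V1 fixes V_0 = 24 V.
KCL at each unknown node (sum of currents leaving = 0; resistances in Ω):
  Node 1: (V_1 - 24)/1000 + (V_1 - 0)/20 = 0
Collecting terms: 0.051 × V_1 = 0.024  =>  V_1 = 0.4706 V
V_th = V_1 - V_2 = 0.4706 - 0 = 0.4706 V
Step 2 — R_th: zero the source — replace V1 by a short circuit (node 2 merges into node 0) — and find the resistance seen between A (node 1) and B (node 0).
Reduce the network between node 1 (A) and node 0 (B) by series/parallel combination:
  Rp1 = R1 ‖ R2 (parallel, both between nodes 0 and 1) = 1/(1/1000 + 1/20) = 19.61 Ω
R_th = 19.61 Ω

Final answer: V_th = 0.4706 V, R_th = 19.61 Ω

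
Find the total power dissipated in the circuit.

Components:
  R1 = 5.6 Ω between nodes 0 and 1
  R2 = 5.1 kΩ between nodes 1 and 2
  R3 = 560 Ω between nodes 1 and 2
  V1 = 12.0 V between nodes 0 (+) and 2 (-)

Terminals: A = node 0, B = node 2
Nodal analysis, taking node 2 as the 0 V reference.
Source V1 fixes V_0 = 12 V.
KCL at each unknown node (sum of currents leaving = 0; resistances in Ω):
  Node 1: (V_1 - 12)/5.6 + (V_1 - 0)/5100 + (V_1 - 0)/560 = 0
Collecting terms: 0.1806 × V_1 = 2.143  =>  V_1 = 11.87 V
Power in each resistor, P = (ΔV)²/R:
  P_R1 = (12 - 11.87)²/5.6 = 0.003098 W
  P_R2 = (11.87 - 0)²/5100 = 0.02762 W
  P_R3 = (11.87 - 0)²/560 = 0.2515 W
P_total = P_R1 + P_R2 + P_R3 = 0.2822 W

Final answer: 0.2822 W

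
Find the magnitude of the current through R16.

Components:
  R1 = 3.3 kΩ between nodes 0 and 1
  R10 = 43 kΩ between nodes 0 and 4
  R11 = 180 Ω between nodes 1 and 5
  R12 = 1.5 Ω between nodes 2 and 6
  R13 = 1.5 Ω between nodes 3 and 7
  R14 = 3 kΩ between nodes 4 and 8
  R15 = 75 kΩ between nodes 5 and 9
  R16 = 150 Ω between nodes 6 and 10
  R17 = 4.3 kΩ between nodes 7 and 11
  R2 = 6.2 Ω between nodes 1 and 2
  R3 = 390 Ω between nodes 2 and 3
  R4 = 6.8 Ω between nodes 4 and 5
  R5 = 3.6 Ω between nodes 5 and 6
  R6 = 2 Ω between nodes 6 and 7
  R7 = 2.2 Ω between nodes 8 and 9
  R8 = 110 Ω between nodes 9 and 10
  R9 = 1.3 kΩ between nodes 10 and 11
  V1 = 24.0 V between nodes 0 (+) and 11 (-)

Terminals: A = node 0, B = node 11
Nodal analysis, taking node 11 as the 0 V reference.
Source V1 fixes V_0 = 24 V.
KCL at each unknown node (sum of currents leaving = 0; resistances in Ω):
  Node 1: (V_1 - 24)/3300 + (V_1 - V_2)/6.2 + (V_1 - V_5)/180 = 0
  Node 2: (V_2 - V_1)/6.2 + (V_2 - V_3)/390 + (V_2 - V_6)/1.5 = 0
  Node 3: (V_3 - V_2)/390 + (V_3 - V_7)/1.5 = 0
  Node 4: (V_4 - V_5)/6.8 + (V_4 - 24)/43000 + (V_4 - V_8)/3000 = 0
  Node 5: (V_5 - V_4)/6.8 + (V_5 - V_6)/3.6 + (V_5 - V_1)/180 + (V_5 - V_9)/75000 = 0
  Node 6: (V_6 - V_5)/3.6 + (V_6 - V_7)/2 + (V_6 - V_2)/1.5 + (V_6 - V_10)/150 = 0
  Node 7: (V_7 - V_6)/2 + (V_7 - V_3)/1.5 + (V_7 - 0)/4300 = 0
  Node 8: (V_8 - V_9)/2.2 + (V_8 - V_4)/3000 = 0
  Node 9: (V_9 - V_8)/2.2 + (V_9 - V_10)/110 + (V_9 - V_5)/75000 = 0
  Node 10: (V_10 - V_9)/110 + (V_10 - 0)/1300 + (V_10 - V_6)/150 = 0
Collecting terms (coefficients in siemens):
  0.1671·V_1 - 0.1613·V_2 - 0.005556·V_5 = 0.007273
  0.8305·V_2 - 0.1613·V_1 - 0.002564·V_3 - 0.6667·V_6 = 0
  0.6692·V_3 - 0.002564·V_2 - 0.6667·V_7 = 0
  0.1474·V_4 - 0.1471·V_5 - 0.0003333·V_8 = 0.0005581
  0.4304·V_5 - 0.005556·V_1 - 0.1471·V_4 - 0.2778·V_6 - 0.00001333·V_9 = 0
  1.451·V_6 - 0.6667·V_2 - 0.2778·V_5 - 0.5·V_7 - 0.006667·V_10 = 0
  1.167·V_7 - 0.6667·V_3 - 0.5·V_6 = 0
  0.4549·V_8 - 0.0003333·V_4 - 0.4545·V_9 = 0
  0.4636·V_9 - 0.00001333·V_5 - 0.4545·V_8 - 0.009091·V_10 = 0
  0.01653·V_10 - 0.006667·V_6 - 0.009091·V_9 = 0
Solving these 10 simultaneous equations (Gaussian elimination) gives:
  V_1 = 6.286 V, V_2 = 6.254 V, V_3 = 6.243 V, V_4 = 6.249 V
  V_5 = 6.247 V, V_6 = 6.246 V, V_7 = 6.243 V, V_8 = 5.651 V
  V_9 = 5.65 V, V_10 = 5.628 V
I_R16 = (V_6 - V_10)/R16 = (6.246 - 5.628)/150 = 0.004122 A
|I_R16| = 0.004122 A

Final answer: |I_R16| = 0.004122 A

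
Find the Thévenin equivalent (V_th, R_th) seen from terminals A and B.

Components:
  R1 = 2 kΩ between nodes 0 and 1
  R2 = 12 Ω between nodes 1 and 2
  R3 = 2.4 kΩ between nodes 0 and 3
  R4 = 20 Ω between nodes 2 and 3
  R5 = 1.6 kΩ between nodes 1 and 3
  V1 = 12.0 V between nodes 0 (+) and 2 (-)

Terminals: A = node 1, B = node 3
Step 1 — V_th is the open-circuit voltage V_A - V_B (nothing connected across the terminals).
Nodal analysis, taking node 2 as the 0 V reference.
Source V1 fixes V_0 = 12 V.
KCL at each unknown node (sum of currents leaving = 0; resistances in Ω):
  Node 1: (V_1 - 12)/2000 + (V_1 - 0)/12 + (V_1 - V_3)/1600 = 0
  Node 3: (V_3 - 12)/2400 + (V_3 - 0)/20 + (V_3 - V_1)/1600 = 0
Collecting terms (coefficients in siemens):
  0.08446·V_1 - 0.000625·V_3 = 0.006
  0.05104·V_3 - 0.000625·V_1 = 0.005
Determinant D = (0.08446)(0.05104) - (-0.000625)(-0.000625) = 0.004311
V_1 = [(0.006)(0.05104) - (-0.000625)(0.005)]/D = 0.07177 V
V_3 = [(0.08446)(0.005) - (0.006)(-0.000625)]/D = 0.09884 V
V_th = V_1 - V_3 = 0.07177 - 0.09884 = -0.02707 V
Step 2 — R_th: zero the source — replace V1 by a short circuit (node 2 merges into node 0) — and find the resistance seen between A (node 1) and B (node 3).
Reduce the network between node 1 (A) and node 3 (B) by series/parallel combination:
  Rp1 = R1 ‖ R2 (parallel, both between nodes 0 and 1) = 1/(1/2000 + 1/12) = 11.93 Ω
  Rp2 = R3 ‖ R4 (parallel, both between nodes 0 and 3) = 1/(1/2400 + 1/20) = 19.83 Ω
  Rs1 = Rp1 + Rp2 (series, joined only at node 0) = 11.93 + 19.83 = 31.76 Ω
  Rp3 = R5 ‖ Rs1 (parallel, both between nodes 1 and 3) = 1/(1/1600 + 1/31.76) = 31.14 Ω
R_th = 31.14 Ω

Final answer: V_th = -0.02707 V, R_th = 31.14 Ω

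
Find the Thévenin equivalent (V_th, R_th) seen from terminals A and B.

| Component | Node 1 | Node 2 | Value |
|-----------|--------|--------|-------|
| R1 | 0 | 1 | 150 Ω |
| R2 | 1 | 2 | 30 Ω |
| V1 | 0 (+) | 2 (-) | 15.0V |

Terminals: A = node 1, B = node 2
Step 1 — V_th is the open-circuit voltage V_A - V_B (nothing connected across the terminals).
Nodal analysis, taking node 2 as the 0 V reference.
Source V1 fixes V_0 = 15 V.
KCL at each unknown node (sum of currents leaving = 0; resistances in Ω):
  Node 1: (V_1 - 15)/150 + (V_1 - 0)/30 = 0
Collecting terms: 0.04 × V_1 = 0.1  =>  V_1 = 2.5 V
V_th = V_1 - V_2 = 2.5 - 0 = 2.5 V
Step 2 — R_th: zero the source — replace V1 by a short circuit (node 2 merges into node 0) — and find the resistance seen between A (node 1) and B (node 0).
Reduce the network between node 1 (A) and node 0 (B) by series/parallel combination:
  Rp1 = R1 ‖ R2 (parallel, both between nodes 0 and 1) = 1/(1/150 + 1/30) = 25 Ω
R_th = 25 Ω

Final answer: V_th = 2.5 V, R_th = 25 Ω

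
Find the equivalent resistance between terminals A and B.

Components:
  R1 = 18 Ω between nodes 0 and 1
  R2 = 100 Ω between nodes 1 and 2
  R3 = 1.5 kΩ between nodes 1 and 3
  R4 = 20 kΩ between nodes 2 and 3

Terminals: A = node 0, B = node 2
Reduce the network between node 0 (A) and node 2 (B) by series/parallel combination:
  Rs1 = R3 + R4 (series, joined only at node 3) = 1500 + 20000 = 21500 Ω
  Rp1 = R2 ‖ Rs1 (parallel, both between nodes 1 and 2) = 1/(1/100 + 1/21500) = 99.54 Ω
  Rs2 = R1 + Rp1 (series, joined only at node 1) = 18 + 99.54 = 117.5 Ω
R_eq = 117.5 Ω

Final answer: 117.5 Ω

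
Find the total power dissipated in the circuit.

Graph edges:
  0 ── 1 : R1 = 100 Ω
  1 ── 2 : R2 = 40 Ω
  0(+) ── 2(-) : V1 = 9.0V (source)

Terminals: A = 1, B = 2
Nodal analysis, taking node 2 as the 0 V reference.
Source V1 fixes V_0 = 9 V.
KCL at each unknown node (sum of currents leaving = 0; resistances in Ω):
  Node 1: (V_1 - 9)/100 + (V_1 - 0)/40 = 0
Collecting terms: 0.035 × V_1 = 0.09  =>  V_1 = 2.571 V
Power in each resistor, P = (ΔV)²/R:
  P_R1 = (9 - 2.571)²/100 = 0.4133 W
  P_R2 = (2.571 - 0)²/40 = 0.1653 W
P_total = P_R1 + P_R2 = 0.5786 W

Final answer: 0.5786 W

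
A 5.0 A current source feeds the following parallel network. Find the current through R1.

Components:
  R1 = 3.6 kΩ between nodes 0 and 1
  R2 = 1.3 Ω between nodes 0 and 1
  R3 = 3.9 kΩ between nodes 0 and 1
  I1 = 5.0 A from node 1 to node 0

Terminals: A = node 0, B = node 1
All resistors sit directly between nodes 0 and 1, so they are in parallel and share one voltage V; the full source current 5 A splits among them.
1/R_par = 1/3600 + 1/1.3 + 1/3900 = 0.7698 S  =>  R_par = 1.299 Ω
V = I × R_par = 5 × 1.299 = 6.495 V
I_R1 = V/R1 = 6.495/3600 = 0.001804 A

Final answer: 0.001804 A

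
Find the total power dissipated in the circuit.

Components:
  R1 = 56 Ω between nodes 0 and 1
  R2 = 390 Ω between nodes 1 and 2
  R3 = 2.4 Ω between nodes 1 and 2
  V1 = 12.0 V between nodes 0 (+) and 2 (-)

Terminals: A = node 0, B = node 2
Nodal analysis, taking node 2 as the 0 V reference.
Source V1 fixes V_0 = 12 V.
KCL at each unknown node (sum of currents leaving = 0; resistances in Ω):
  Node 1: (V_1 - 12)/56 + (V_1 - 0)/390 + (V_1 - 0)/2.4 = 0
Collecting terms: 0.4371 × V_1 = 0.2143  =>  V_1 = 0.4903 V
Power in each resistor, P = (ΔV)²/R:
  P_R1 = (12 - 0.4903)²/56 = 2.366 W
  P_R2 = (0.4903 - 0)²/390 = 0.0006163 W
  P_R3 = (0.4903 - 0)²/2.4 = 0.1001 W
P_total = P_R1 + P_R2 + P_R3 = 2.466 W

Final answer: 2.466 W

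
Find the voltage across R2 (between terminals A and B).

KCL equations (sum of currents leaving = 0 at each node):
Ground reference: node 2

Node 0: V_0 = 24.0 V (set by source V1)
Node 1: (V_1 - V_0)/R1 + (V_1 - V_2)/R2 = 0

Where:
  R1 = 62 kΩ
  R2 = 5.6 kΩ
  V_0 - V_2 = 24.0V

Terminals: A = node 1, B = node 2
R1 and R2 are in series across V1 (node 0 → node 1 → node 2), and the output A–B is taken across R2, so this is a voltage divider.
Series current: I = V1/(R1 + R2) = 24/(62000 + 5600) = 24/67600 = 0.000355 A
V_R2 = I × R2 = V1 × R2/(R1 + R2) = 24 × 5600/67600 = 1.988 V

Final answer: 1.988 V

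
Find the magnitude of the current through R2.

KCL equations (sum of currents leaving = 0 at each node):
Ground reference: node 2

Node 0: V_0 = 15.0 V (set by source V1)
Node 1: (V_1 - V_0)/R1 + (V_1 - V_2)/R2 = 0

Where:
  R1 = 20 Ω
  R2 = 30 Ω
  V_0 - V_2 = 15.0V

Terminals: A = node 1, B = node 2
Nodal analysis, taking node 2 as the 0 V reference.
Source V1 fixes V_0 = 15 V.
KCL at each unknown node (sum of currents leaving = 0; resistances in Ω):
  Node 1: (V_1 - 15)/20 + (V_1 - 0)/30 = 0
Collecting terms: 0.08333 × V_1 = 0.75  =>  V_1 = 9 V
I_R2 = (V_1 - V_2)/R2 = (9 - 0)/30 = 0.3 A
|I_R2| = 0.3 A

Final answer: |I_R2| = 0.3 A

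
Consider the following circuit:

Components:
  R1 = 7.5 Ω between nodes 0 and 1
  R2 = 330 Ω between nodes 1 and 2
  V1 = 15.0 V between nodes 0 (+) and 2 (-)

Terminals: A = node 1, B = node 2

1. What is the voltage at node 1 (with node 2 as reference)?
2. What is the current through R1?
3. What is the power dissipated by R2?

Nodal analysis, taking node 2 as the 0 V reference.
Source V1 fixes V_0 = 15 V.
KCL at each unknown node (sum of currents leaving = 0; resistances in Ω):
  Node 1: (V_1 - 15)/7.5 + (V_1 - 0)/330 = 0
Collecting terms: 0.1364 × V_1 = 2  =>  V_1 = 14.67 V
Part 1:
  Read off the nodal solution: V_1 = 14.67 V
Part 2:
  I_R1 = (V_0 - V_1)/R1 = (15 - 14.67)/7.5 = 0.04444 A
  Magnitude: I_R1 = 0.04444 A
Part 3:
  I_R2 = (V_1 - V_2)/R2 = (14.67 - 0)/330 = 0.04444 A
  P_R2 = I_R2² × R2 = (0.04444)² × 330 = 0.6519 W

Final answers:
1. V_1 = 14.67 V
2. I_R1 = 0.04444 A
3. P_R2 = 0.6519 W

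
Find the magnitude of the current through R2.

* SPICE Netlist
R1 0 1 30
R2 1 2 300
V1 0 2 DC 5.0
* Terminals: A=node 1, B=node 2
Nodal analysis, taking node 2 as the 0 V reference.
Source V1 fixes V_0 = 5 V.
KCL at each unknown node (sum of currents leaving = 0; resistances in Ω):
  Node 1: (V_1 - 5)/30 + (V_1 - 0)/300 = 0
Collecting terms: 0.03667 × V_1 = 0.1667  =>  V_1 = 4.545 V
I_R2 = (V_1 - V_2)/R2 = (4.545 - 0)/300 = 0.01515 A
|I_R2| = 0.01515 A

Final answer: |I_R2| = 0.01515 A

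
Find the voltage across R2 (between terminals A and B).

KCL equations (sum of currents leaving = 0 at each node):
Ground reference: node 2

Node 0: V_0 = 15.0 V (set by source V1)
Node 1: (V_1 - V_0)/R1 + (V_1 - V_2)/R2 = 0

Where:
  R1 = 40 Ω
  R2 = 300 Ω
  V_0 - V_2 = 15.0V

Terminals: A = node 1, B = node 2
R1 and R2 are in series across V1 (node 0 → node 1 → node 2), and the output A–B is taken across R2, so this is a voltage divider.
Series current: I = V1/(R1 + R2) = 15/(40 + 300) = 15/340 = 0.04412 A
V_R2 = I × R2 = V1 × R2/(R1 + R2) = 15 × 300/340 = 13.24 V

Final answer: 13.24 V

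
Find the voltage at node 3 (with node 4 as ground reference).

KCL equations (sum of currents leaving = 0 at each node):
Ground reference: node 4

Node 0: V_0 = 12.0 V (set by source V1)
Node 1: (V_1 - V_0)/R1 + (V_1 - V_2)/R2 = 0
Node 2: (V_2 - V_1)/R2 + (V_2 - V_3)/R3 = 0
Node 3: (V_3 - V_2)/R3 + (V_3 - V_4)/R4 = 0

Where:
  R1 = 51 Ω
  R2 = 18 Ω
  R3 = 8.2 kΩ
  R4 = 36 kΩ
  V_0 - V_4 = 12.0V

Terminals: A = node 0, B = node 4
Nodal analysis, taking node 4 as the 0 V reference.
Source V1 fixes V_0 = 12 V.
KCL at each unknown node (sum of currents leaving = 0; resistances in Ω):
  Node 1: (V_1 - 12)/51 + (V_1 - V_2)/18 = 0
  Node 2: (V_2 - V_1)/18 + (V_2 - V_3)/8200 = 0
  Node 3: (V_3 - V_2)/8200 + (V_3 - 0)/36000 = 0
Collecting terms (coefficients in siemens):
  0.07516·V_1 - 0.05556·V_2 = 0.2353
  0.05568·V_2 - 0.05556·V_1 - 0.000122·V_3 = 0
  0.0001497·V_3 - 0.000122·V_2 = 0
Solving these 3 simultaneous equations (Gaussian elimination) gives:
  V_1 = 11.99 V, V_2 = 11.98 V, V_3 = 9.759 V
The requested potential is V_3 = 9.759 V.

Final answer: V_3 = 9.759 V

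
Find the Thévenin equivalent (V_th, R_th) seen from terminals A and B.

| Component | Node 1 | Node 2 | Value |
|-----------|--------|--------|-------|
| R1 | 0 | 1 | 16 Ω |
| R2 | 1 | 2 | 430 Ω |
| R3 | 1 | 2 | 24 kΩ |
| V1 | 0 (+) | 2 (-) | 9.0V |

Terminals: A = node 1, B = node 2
Step 1 — V_th is the open-circuit voltage V_A - V_B (nothing connected across the terminals).
Nodal analysis, taking node 2 as the 0 V reference.
Source V1 fixes V_0 = 9 V.
KCL at each unknown node (sum of currents leaving = 0; resistances in Ω):
  Node 1: (V_1 - 9)/16 + (V_1 - 0)/430 + (V_1 - 0)/24000 = 0
Collecting terms: 0.06487 × V_1 = 0.5625  =>  V_1 = 8.672 V
V_th = V_1 - V_2 = 8.672 - 0 = 8.672 V
Step 2 — R_th: zero the source — replace V1 by a short circuit (node 2 merges into node 0) — and find the resistance seen between A (node 1) and B (node 0).
Reduce the network between node 1 (A) and node 0 (B) by series/parallel combination:
  Rp1 = R1 ‖ R2 ‖ R3 (parallel, all between nodes 0 and 1) = 1/(1/16 + 1/430 + 1/24000) = 15.42 Ω
R_th = 15.42 Ω

Final answer: V_th = 8.672 V, R_th = 15.42 Ω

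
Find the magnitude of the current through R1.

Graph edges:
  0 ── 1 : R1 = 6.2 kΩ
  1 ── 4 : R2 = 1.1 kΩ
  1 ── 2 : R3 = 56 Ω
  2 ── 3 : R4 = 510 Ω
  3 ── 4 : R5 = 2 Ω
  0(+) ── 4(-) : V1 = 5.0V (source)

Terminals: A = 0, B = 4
Nodal analysis, taking node 4 as the 0 V reference.
Source V1 fixes V_0 = 5 V.
KCL at each unknown node (sum of currents leaving = 0; resistances in Ω):
  Node 1: (V_1 - 5)/6200 + (V_1 - 0)/1100 + (V_1 - V_2)/56 = 0
  Node 2: (V_2 - V_1)/56 + (V_2 - V_3)/510 = 0
  Node 3: (V_3 - V_2)/510 + (V_3 - 0)/2 = 0
Collecting terms (coefficients in siemens):
  0.01893·V_1 - 0.01786·V_2 = 0.0008065
  0.01982·V_2 - 0.01786·V_1 - 0.001961·V_3 = 0
  0.502·V_3 - 0.001961·V_2 = 0
Solving these 3 simultaneous equations (Gaussian elimination) gives:
  V_1 = 0.2849 V, V_2 = 0.2568 V, V_3 = 0.001003 V
I_R1 = (V_0 - V_1)/R1 = (5 - 0.2849)/6200 = 0.0007605 A
|I_R1| = 0.0007605 A

Final answer: |I_R1| = 0.0007605 A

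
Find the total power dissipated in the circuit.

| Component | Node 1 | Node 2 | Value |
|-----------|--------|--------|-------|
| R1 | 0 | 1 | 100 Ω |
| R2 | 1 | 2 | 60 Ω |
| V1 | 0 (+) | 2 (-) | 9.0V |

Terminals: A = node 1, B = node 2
Nodal analysis, taking node 2 as the 0 V reference.
Source V1 fixes V_0 = 9 V.
KCL at each unknown node (sum of currents leaving = 0; resistances in Ω):
  Node 1: (V_1 - 9)/100 + (V_1 - 0)/60 = 0
Collecting terms: 0.02667 × V_1 = 0.09  =>  V_1 = 3.375 V
Power in each resistor, P = (ΔV)²/R:
  P_R1 = (9 - 3.375)²/100 = 0.3164 W
  P_R2 = (3.375 - 0)²/60 = 0.1898 W
P_total = P_R1 + P_R2 = 0.5062 W

Final answer: 0.5062 W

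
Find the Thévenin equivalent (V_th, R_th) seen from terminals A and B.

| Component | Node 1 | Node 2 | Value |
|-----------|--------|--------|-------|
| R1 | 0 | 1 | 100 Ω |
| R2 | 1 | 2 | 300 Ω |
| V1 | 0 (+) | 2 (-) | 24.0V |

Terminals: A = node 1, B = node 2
Step 1 — V_th is the open-circuit voltage V_A - V_B (nothing connected across the terminals).
Nodal analysis, taking node 2 as the 0 V reference.
Source V1 fixes V_0 = 24 V.
KCL at each unknown node (sum of currents leaving = 0; resistances in Ω):
  Node 1: (V_1 - 24)/100 + (V_1 - 0)/300 = 0
Collecting terms: 0.01333 × V_1 = 0.24  =>  V_1 = 18 V
V_th = V_1 - V_2 = 18 - 0 = 18 V
Step 2 — R_th: zero the source — replace V1 by a short circuit (node 2 merges into node 0) — and find the resistance seen between A (node 1) and B (node 0).
Reduce the network between node 1 (A) and node 0 (B) by series/parallel combination:
  Rp1 = R1 ‖ R2 (parallel, both between nodes 0 and 1) = 1/(1/100 + 1/300) = 75 Ω
R_th = 75 Ω

Final answer: V_th = 18 V, R_th = 75 Ω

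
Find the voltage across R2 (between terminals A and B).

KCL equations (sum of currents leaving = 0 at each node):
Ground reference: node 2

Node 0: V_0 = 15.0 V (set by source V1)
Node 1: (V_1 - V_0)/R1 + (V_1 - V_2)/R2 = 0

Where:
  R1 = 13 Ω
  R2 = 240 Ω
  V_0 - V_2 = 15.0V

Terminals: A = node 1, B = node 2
R1 and R2 are in series across V1 (node 0 → node 1 → node 2), and the output A–B is taken across R2, so this is a voltage divider.
Series current: I = V1/(R1 + R2) = 15/(13 + 240) = 15/253 = 0.05929 A
V_R2 = I × R2 = V1 × R2/(R1 + R2) = 15 × 240/253 = 14.23 V

Final answer: 14.23 V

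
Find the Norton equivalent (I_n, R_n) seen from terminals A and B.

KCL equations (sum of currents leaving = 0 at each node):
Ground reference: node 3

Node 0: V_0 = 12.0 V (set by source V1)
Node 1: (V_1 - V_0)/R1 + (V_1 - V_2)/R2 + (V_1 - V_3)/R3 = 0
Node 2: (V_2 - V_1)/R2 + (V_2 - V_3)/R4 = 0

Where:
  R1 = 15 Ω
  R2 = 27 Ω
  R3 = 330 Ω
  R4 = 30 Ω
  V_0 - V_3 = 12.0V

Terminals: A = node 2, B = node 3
Find the Thévenin equivalent first; then I_n = V_th/R_th and R_n = R_th.
Step 1 — V_th is the open-circuit voltage V_A - V_B (nothing connected across the terminals).
Nodal analysis, taking node 3 as the 0 V reference.
Source V1 fixes V_0 = 12 V.
KCL at each unknown node (sum of currents leaving = 0; resistances in Ω):
  Node 1: (V_1 - 12)/15 + (V_1 - V_2)/27 + (V_1 - 0)/330 = 0
  Node 2: (V_2 - V_1)/27 + (V_2 - 0)/30 = 0
Collecting terms (coefficients in siemens):
  0.1067·V_1 - 0.03704·V_2 = 0.8
  0.07037·V_2 - 0.03704·V_1 = 0
Determinant D = (0.1067)(0.07037) - (-0.03704)(-0.03704) = 0.006139
V_1 = [(0.8)(0.07037) - (-0.03704)(0)]/D = 9.17 V
V_2 = [(0.1067)(0) - (0.8)(-0.03704)]/D = 4.826 V
V_th = V_2 - V_3 = 4.826 - 0 = 4.826 V
Step 2 — R_th: zero the source — replace V1 by a short circuit (node 3 merges into node 0) — and find the resistance seen between A (node 2) and B (node 0).
Reduce the network between node 2 (A) and node 0 (B) by series/parallel combination:
  Rp1 = R1 ‖ R3 (parallel, both between nodes 0 and 1) = 1/(1/15 + 1/330) = 14.35 Ω
  Rs1 = R2 + Rp1 (series, joined only at node 1) = 27 + 14.35 = 41.35 Ω
  Rp2 = R4 ‖ Rs1 (parallel, both between nodes 0 and 2) = 1/(1/30 + 1/41.35) = 17.39 Ω
R_th = 17.39 Ω
I_n = V_th/R_th = 4.826/17.39 = 0.2776 A, and R_n = R_th = 17.39 Ω

Final answer: I_n = 0.2776 A, R_n = 17.39 Ω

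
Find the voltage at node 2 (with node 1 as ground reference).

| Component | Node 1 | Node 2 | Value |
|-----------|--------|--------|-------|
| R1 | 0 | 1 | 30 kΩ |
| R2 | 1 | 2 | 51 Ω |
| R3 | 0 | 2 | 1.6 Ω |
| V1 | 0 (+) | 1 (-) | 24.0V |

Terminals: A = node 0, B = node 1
Nodal analysis, taking node 1 as the 0 V reference.
Source V1 fixes V_0 = 24 V.
KCL at each unknown node (sum of currents leaving = 0; resistances in Ω):
  Node 2: (V_2 - 0)/51 + (V_2 - 24)/1.6 = 0
Collecting terms: 0.6446 × V_2 = 15  =>  V_2 = 23.27 V
The requested potential is V_2 = 23.27 V.

Final answer: V_2 = 23.27 V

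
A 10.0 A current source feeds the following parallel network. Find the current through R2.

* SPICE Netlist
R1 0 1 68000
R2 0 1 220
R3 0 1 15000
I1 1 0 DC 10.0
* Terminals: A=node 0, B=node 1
All resistors sit directly between nodes 0 and 1, so they are in parallel and share one voltage V; the full source current 10 A splits among them.
1/R_par = 1/68000 + 1/220 + 1/15000 = 0.004627 S  =>  R_par = 216.1 Ω
V = I × R_par = 10 × 216.1 = 2161 V
I_R2 = V/R2 = 2161/220 = 9.824 A

Final answer: 9.824 A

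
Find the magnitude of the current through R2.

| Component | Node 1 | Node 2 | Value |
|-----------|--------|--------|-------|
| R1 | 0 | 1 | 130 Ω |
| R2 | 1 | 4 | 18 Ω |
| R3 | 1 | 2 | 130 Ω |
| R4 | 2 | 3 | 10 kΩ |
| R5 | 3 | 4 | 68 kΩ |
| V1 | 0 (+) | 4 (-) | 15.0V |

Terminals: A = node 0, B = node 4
Nodal analysis, taking node 4 as the 0 V reference.
Source V1 fixes V_0 = 15 V.
KCL at each unknown node (sum of currents leaving = 0; resistances in Ω):
  Node 1: (V_1 - 15)/130 + (V_1 - 0)/18 + (V_1 - V_2)/130 = 0
  Node 2: (V_2 - V_1)/130 + (V_2 - V_3)/10000 = 0
  Node 3: (V_3 - V_2)/10000 + (V_3 - 0)/68000 = 0
Collecting terms (coefficients in siemens):
  0.07094·V_1 - 0.007692·V_2 = 0.1154
  0.007792·V_2 - 0.007692·V_1 - 0.0001·V_3 = 0
  0.0001147·V_3 - 0.0001·V_2 = 0
Solving these 3 simultaneous equations (Gaussian elimination) gives:
  V_1 = 1.824 V, V_2 = 1.821 V, V_3 = 1.587 V
I_R2 = (V_1 - V_4)/R2 = (1.824 - 0)/18 = 0.1013 A
|I_R2| = 0.1013 A

Final answer: |I_R2| = 0.1013 A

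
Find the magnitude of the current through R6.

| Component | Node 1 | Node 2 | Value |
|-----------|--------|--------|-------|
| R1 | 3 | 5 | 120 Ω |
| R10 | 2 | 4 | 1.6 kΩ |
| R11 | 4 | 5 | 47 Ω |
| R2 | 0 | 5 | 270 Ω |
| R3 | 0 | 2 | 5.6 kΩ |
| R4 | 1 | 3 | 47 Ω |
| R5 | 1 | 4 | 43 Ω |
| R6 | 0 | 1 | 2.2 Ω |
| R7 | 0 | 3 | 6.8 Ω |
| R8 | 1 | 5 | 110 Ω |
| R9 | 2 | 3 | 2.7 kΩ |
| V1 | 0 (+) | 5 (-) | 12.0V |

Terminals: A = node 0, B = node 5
Nodal analysis, taking node 5 as the 0 V reference.
Source V1 fixes V_0 = 12 V.
KCL at each unknown node (sum of currents leaving = 0; resistances in Ω):
  Node 1: (V_1 - V_3)/47 + (V_1 - V_4)/43 + (V_1 - 12)/2.2 + (V_1 - 0)/110 = 0
  Node 2: (V_2 - 12)/5600 + (V_2 - V_3)/2700 + (V_2 - V_4)/1600 = 0
  Node 3: (V_3 - 0)/120 + (V_3 - V_1)/47 + (V_3 - 12)/6.8 + (V_3 - V_2)/2700 = 0
  Node 4: (V_4 - V_1)/43 + (V_4 - V_2)/1600 + (V_4 - 0)/47 = 0
Collecting terms (coefficients in siemens):
  0.5082·V_1 - 0.02128·V_3 - 0.02326·V_4 = 5.455
  0.001174·V_2 - 0.0003704·V_3 - 0.000625·V_4 = 0.002143
  0.177·V_3 - 0.02128·V_1 - 0.0003704·V_2 = 1.765
  0.04516·V_4 - 0.02326·V_1 - 0.000625·V_2 = 0
Solving these 4 simultaneous equations (Gaussian elimination) gives:
  V_1 = 11.49 V, V_2 = 8.624 V, V_3 = 11.37 V, V_4 = 6.034 V
I_R6 = (V_0 - V_1)/R6 = (12 - 11.49)/2.2 = 0.2337 A
|I_R6| = 0.2337 A

Final answer: |I_R6| = 0.2337 A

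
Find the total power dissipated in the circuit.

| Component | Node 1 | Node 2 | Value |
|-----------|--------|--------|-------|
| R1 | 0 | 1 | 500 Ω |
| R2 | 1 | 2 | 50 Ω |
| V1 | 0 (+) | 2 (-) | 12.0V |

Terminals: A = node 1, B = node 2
Nodal analysis, taking node 2 as the 0 V reference.
Source V1 fixes V_0 = 12 V.
KCL at each unknown node (sum of currents leaving = 0; resistances in Ω):
  Node 1: (V_1 - 12)/500 + (V_1 - 0)/50 = 0
Collecting terms: 0.022 × V_1 = 0.024  =>  V_1 = 1.091 V
Power in each resistor, P = (ΔV)²/R:
  P_R1 = (12 - 1.091)²/500 = 0.238 W
  P_R2 = (1.091 - 0)²/50 = 0.0238 W
P_total = P_R1 + P_R2 = 0.2618 W

Final answer: 0.2618 W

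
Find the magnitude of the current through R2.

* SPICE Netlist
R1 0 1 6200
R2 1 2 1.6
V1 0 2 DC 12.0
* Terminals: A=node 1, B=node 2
Nodal analysis, taking node 2 as the 0 V reference.
Source V1 fixes V_0 = 12 V.
KCL at each unknown node (sum of currents leaving = 0; resistances in Ω):
  Node 1: (V_1 - 12)/6200 + (V_1 - 0)/1.6 = 0
Collecting terms: 0.6252 × V_1 = 0.001935  =>  V_1 = 0.003096 V
I_R2 = (V_1 - V_2)/R2 = (0.003096 - 0)/1.6 = 0.001935 A
|I_R2| = 0.001935 A

Final answer: |I_R2| = 0.001935 A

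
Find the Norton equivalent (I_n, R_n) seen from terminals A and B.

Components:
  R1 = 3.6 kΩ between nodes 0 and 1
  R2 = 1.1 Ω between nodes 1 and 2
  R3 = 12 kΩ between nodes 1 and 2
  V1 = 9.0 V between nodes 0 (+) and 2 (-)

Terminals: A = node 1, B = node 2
Find the Thévenin equivalent first; then I_n = V_th/R_th and R_n = R_th.
Step 1 — V_th is the open-circuit voltage V_A - V_B (nothing connected across the terminals).
Nodal analysis, taking node 2 as the 0 V reference.
Source V1 fixes V_0 = 9 V.
KCL at each unknown node (sum of currents leaving = 0; resistances in Ω):
  Node 1: (V_1 - 9)/3600 + (V_1 - 0)/1.1 + (V_1 - 0)/12000 = 0
Collecting terms: 0.9095 × V_1 = 0.0025  =>  V_1 = 0.002749 V
V_th = V_1 - V_2 = 0.002749 - 0 = 0.002749 V
Step 2 — R_th: zero the source — replace V1 by a short circuit (node 2 merges into node 0) — and find the resistance seen between A (node 1) and B (node 0).
Reduce the network between node 1 (A) and node 0 (B) by series/parallel combination:
  Rp1 = R1 ‖ R2 ‖ R3 (parallel, all between nodes 0 and 1) = 1/(1/3600 + 1/1.1 + 1/12000) = 1.1 Ω
R_th = 1.1 Ω
I_n = V_th/R_th = 0.002749/1.1 = 0.0025 A, and R_n = R_th = 1.1 Ω

Final answer: I_n = 0.0025 A, R_n = 1.1 Ω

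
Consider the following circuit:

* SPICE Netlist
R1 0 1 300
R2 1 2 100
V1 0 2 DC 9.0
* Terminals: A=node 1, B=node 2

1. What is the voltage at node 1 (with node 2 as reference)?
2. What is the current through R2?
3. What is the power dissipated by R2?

Nodal analysis, taking node 2 as the 0 V reference.
Source V1 fixes V_0 = 9 V.
KCL at each unknown node (sum of currents leaving = 0; resistances in Ω):
  Node 1: (V_1 - 9)/300 + (V_1 - 0)/100 = 0
Collecting terms: 0.01333 × V_1 = 0.03  =>  V_1 = 2.25 V
Part 1:
  Read off the nodal solution: V_1 = 2.25 V
Part 2:
  I_R2 = (V_1 - V_2)/R2 = (2.25 - 0)/100 = 0.0225 A
  Magnitude: I_R2 = 0.0225 A
Part 3:
  I_R2 = (V_1 - V_2)/R2 = (2.25 - 0)/100 = 0.0225 A
  P_R2 = I_R2² × R2 = (0.0225)² × 100 = 0.05063 W

Final answers:
1. V_1 = 2.25 V
2. I_R2 = 0.0225 A
3. P_R2 = 0.05063 W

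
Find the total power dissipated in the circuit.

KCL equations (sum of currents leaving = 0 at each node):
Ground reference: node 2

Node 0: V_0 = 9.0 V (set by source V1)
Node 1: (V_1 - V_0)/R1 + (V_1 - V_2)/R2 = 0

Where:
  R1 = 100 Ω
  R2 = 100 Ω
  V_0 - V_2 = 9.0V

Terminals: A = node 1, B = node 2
Nodal analysis, taking node 2 as the 0 V reference.
Source V1 fixes V_0 = 9 V.
KCL at each unknown node (sum of currents leaving = 0; resistances in Ω):
  Node 1: (V_1 - 9)/100 + (V_1 - 0)/100 = 0
Collecting terms: 0.02 × V_1 = 0.09  =>  V_1 = 4.5 V
Power in each resistor, P = (ΔV)²/R:
  P_R1 = (9 - 4.5)²/100 = 0.2025 W
  P_R2 = (4.5 - 0)²/100 = 0.2025 W
P_total = P_R1 + P_R2 = 0.405 W

Final answer: 0.405 W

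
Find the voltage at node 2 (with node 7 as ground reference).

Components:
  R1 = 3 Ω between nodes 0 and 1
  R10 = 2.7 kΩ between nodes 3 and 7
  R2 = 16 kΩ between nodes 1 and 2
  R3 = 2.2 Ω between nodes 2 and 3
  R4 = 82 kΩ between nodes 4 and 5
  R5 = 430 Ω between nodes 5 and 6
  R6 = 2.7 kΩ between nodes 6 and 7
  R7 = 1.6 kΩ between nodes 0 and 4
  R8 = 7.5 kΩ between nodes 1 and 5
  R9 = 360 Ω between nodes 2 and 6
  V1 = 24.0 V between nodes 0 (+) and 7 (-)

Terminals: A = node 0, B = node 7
Nodal analysis, taking node 7 as the 0 V reference.
Source V1 fixes V_0 = 24 V.
KCL at each unknown node (sum of currents leaving = 0; resistances in Ω):
  Node 1: (V_1 - 24)/3 + (V_1 - V_2)/16000 + (V_1 - V_5)/7500 = 0
  Node 2: (V_2 - V_1)/16000 + (V_2 - V_3)/2.2 + (V_2 - V_6)/360 = 0
  Node 3: (V_3 - V_2)/2.2 + (V_3 - 0)/2700 = 0
  Node 4: (V_4 - V_5)/82000 + (V_4 - 24)/1600 = 0
  Node 5: (V_5 - V_4)/82000 + (V_5 - V_6)/430 + (V_5 - V_1)/7500 = 0
  Node 6: (V_6 - V_5)/430 + (V_6 - 0)/2700 + (V_6 - V_2)/360 = 0
Collecting terms (coefficients in siemens):
  0.3335·V_1 - 0.0000625·V_2 - 0.0001333·V_5 = 8
  0.4574·V_2 - 0.0000625·V_1 - 0.4545·V_3 - 0.002778·V_6 = 0
  0.4549·V_3 - 0.4545·V_2 = 0
  0.0006372·V_4 - 0.0000122·V_5 = 0.015
  0.002471·V_5 - 0.0001333·V_1 - 0.0000122·V_4 - 0.002326·V_6 = 0
  0.005474·V_6 - 0.002778·V_2 - 0.002326·V_5 = 0
Solving these 6 simultaneous equations (Gaussian elimination) gives:
  V_1 = 23.99 V, V_2 = 4.961 V, V_3 = 4.957 V, V_4 = 23.66 V
  V_5 = 6.299 V, V_6 = 5.194 V
The requested potential is V_2 = 4.961 V.

Final answer: V_2 = 4.961 V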